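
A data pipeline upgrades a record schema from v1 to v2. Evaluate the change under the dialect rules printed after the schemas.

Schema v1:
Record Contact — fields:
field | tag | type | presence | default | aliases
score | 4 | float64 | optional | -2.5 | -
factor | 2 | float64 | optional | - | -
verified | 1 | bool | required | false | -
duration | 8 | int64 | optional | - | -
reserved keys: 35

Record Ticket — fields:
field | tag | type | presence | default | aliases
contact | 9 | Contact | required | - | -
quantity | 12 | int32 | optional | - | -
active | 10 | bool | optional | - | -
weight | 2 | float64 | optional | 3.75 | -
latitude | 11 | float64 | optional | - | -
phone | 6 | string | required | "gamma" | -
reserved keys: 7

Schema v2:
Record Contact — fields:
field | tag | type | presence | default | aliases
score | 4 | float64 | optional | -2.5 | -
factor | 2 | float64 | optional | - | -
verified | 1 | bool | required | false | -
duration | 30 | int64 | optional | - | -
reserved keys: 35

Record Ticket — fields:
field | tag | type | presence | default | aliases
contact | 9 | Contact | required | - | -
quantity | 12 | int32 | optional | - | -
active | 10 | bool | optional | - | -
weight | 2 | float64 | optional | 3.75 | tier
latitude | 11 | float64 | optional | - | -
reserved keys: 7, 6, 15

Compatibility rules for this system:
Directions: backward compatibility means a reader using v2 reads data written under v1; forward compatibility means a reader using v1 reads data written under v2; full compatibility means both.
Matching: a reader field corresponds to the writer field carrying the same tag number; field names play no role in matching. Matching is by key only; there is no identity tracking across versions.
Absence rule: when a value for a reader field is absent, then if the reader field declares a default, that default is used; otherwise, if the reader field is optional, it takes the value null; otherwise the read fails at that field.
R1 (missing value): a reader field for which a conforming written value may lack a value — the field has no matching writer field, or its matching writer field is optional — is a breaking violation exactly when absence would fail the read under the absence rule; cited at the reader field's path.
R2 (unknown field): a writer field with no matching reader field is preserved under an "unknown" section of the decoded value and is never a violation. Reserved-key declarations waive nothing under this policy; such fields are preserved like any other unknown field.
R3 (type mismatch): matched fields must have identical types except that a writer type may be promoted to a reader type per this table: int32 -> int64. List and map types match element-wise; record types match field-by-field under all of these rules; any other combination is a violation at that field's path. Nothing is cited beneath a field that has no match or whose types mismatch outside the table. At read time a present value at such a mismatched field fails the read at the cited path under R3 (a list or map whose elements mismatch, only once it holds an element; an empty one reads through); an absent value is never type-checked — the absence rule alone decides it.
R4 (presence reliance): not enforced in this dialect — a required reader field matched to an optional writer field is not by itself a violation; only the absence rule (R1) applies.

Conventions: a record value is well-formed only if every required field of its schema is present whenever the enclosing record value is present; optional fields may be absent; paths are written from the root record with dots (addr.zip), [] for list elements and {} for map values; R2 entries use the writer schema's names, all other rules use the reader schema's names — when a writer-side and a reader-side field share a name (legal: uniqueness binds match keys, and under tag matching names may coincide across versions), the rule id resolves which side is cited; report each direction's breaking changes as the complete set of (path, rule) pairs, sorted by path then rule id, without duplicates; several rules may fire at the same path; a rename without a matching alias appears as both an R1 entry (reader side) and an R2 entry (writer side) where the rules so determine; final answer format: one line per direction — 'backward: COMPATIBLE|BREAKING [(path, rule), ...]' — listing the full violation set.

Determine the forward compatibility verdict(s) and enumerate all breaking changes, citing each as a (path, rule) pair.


forward: COMPATIBLE []

arrows below run writer -> reader for Ticket
forward analysis of Ticket with v1 as reader and v2 as writer:
  contact <- contact (Contact -> Contact, writer required)
  quantity <- quantity (int32 -> int32, writer optional)
  active <- active (bool -> bool, writer optional)
  weight <- weight (float64 -> float64, writer optional)
  latitude <- latitude (float64 -> float64, writer optional)
  no writer field matches reader phone
  contact.score <- contact.score (float64 -> float64, writer optional)
  contact.factor <- contact.factor (float64 -> float64, writer optional)
  contact.verified <- contact.verified (bool -> bool, writer required)
  no writer field matches reader contact.duration
  contact.duration (writer side), unknown to reader
  nothing fires on Ticket: forward is COMPATIBLE
remaining Ticket differences; none change what is asked:
  removed field phone from record Ticket (its key 6 joins the reserved list) -> triggers nothing under Ticket's printed rules — same verdict
  field duration in record Contact: tag 8 changed to 30 -> triggers nothing under Ticket's printed rules — same verdict


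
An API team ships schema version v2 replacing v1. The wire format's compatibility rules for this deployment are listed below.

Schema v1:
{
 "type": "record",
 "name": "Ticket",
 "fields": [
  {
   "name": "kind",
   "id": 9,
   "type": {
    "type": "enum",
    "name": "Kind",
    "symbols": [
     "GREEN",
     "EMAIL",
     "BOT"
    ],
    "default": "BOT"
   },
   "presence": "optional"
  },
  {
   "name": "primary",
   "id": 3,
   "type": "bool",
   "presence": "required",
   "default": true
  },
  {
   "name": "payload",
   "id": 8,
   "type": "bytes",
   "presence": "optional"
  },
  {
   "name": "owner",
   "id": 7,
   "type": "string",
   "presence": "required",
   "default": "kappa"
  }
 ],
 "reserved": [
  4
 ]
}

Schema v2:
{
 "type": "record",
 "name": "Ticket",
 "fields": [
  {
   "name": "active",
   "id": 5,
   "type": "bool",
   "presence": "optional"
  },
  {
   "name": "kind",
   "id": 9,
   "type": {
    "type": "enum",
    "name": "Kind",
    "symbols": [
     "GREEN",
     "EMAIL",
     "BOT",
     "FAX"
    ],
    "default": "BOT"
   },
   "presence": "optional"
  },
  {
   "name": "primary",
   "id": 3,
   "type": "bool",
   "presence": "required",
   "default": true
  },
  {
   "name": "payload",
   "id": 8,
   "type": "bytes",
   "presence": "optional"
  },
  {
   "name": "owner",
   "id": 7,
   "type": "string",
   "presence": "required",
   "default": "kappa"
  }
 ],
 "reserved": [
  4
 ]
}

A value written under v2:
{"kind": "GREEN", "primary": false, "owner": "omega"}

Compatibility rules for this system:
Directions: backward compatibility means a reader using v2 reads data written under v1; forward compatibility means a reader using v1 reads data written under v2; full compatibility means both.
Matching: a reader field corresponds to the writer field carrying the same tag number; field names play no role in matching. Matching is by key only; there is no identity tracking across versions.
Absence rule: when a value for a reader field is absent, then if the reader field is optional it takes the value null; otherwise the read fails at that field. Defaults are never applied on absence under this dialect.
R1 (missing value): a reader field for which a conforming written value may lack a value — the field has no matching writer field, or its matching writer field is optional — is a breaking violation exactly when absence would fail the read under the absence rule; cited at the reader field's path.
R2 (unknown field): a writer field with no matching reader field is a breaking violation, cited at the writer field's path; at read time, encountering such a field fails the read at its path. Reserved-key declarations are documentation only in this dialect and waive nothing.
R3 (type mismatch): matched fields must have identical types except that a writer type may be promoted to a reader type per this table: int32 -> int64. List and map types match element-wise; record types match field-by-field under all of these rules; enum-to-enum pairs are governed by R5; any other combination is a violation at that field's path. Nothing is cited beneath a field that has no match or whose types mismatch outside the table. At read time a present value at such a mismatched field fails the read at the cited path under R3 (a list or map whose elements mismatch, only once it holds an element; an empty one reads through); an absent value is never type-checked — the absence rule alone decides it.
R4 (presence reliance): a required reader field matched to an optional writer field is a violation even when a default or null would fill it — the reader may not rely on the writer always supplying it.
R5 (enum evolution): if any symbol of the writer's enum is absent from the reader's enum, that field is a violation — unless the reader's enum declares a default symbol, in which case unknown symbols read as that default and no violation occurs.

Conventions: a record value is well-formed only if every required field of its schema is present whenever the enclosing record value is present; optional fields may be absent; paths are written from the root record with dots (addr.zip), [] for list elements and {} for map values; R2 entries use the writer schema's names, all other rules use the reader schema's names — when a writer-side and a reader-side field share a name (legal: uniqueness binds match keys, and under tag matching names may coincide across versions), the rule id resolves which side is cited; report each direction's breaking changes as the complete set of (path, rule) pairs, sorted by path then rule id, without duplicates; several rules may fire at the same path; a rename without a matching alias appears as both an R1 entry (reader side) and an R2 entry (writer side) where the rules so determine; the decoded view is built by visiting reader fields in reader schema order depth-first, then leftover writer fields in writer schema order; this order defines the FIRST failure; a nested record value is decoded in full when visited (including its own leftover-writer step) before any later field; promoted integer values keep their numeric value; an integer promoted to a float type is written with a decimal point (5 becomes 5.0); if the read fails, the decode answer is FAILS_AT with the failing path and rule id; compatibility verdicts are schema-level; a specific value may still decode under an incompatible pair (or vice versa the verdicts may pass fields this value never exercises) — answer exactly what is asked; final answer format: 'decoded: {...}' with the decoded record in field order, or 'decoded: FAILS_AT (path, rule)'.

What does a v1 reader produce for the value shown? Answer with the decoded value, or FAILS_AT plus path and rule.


decoded: {"kind": "GREEN", "primary": false, "payload": null, "owner": "omega"}

in Ticket below, arrows point writer -> reader
decoding the Ticket value with the v1 reader:
  kind := "GREEN"
  primary := false
  payload := null (not supplied -> null)
  owner := "omega"
  => decoded: {"kind": "GREEN", "primary": false, "payload": null, "owner": "omega"}
the other Ticket changes do not affect what is asked:
  added field active to record Ticket: optional bool, tag 5 (in v2 it sits immediately before kind) -> schema-level compatibility only; this Ticket value's decode is unchanged
  enum Kind (field kind in record Ticket): symbol FAX added -> inert under this dialect — no rule fires on Ticket and the result does not move


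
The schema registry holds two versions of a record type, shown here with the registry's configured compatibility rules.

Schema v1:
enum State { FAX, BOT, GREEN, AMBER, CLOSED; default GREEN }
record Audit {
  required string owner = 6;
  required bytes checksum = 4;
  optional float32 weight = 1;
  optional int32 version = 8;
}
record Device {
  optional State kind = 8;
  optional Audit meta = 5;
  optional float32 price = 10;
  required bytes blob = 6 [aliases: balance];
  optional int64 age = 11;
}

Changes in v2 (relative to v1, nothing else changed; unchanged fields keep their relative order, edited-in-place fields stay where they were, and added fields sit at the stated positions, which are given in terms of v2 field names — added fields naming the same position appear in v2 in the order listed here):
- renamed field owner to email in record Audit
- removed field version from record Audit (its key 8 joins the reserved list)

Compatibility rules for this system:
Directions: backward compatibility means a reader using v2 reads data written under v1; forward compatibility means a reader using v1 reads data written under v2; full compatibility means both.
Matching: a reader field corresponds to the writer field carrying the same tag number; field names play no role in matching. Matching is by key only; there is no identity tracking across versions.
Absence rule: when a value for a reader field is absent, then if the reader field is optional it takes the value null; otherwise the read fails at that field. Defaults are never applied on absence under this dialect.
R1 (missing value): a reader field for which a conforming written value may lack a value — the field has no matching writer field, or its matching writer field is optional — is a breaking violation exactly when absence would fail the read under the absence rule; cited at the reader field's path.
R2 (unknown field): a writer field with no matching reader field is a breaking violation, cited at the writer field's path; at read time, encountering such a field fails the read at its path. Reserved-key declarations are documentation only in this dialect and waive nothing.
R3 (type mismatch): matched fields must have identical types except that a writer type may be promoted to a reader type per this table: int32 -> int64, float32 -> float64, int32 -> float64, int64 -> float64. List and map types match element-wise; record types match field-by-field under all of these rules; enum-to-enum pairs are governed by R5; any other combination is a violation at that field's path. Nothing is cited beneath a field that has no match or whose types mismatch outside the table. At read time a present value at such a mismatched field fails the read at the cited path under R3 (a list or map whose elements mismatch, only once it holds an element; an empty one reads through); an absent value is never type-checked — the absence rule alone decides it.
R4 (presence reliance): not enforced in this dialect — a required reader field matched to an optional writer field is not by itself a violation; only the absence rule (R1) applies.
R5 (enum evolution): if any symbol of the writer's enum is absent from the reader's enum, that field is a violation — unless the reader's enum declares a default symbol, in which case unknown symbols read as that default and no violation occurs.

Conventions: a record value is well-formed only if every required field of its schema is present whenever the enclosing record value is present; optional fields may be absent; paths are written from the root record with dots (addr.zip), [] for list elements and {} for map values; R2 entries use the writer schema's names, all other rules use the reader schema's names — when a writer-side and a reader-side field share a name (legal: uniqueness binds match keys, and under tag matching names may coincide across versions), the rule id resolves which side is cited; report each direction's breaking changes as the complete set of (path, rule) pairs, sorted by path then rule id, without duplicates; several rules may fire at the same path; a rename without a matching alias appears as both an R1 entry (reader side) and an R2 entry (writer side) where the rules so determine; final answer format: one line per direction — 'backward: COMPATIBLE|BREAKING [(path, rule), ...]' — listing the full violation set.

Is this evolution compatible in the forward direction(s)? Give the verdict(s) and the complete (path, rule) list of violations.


forward: COMPATIBLE []

arrows below run writer -> reader for Device
forward on Device — v1 reading data written by v2:
  writer optional, State -> State: reader kind maps from writer kind
  writer optional, Audit -> Audit: reader meta maps from writer meta
  writer optional, float32 -> float32: reader price maps from writer price
  writer required, bytes -> bytes: reader blob maps from writer blob
  writer optional, int64 -> int64: reader age maps from writer age
  writer required, string -> string: reader meta.owner maps from writer meta.email
  writer required, bytes -> bytes: reader meta.checksum maps from writer meta.checksum
  writer optional, float32 -> float32: reader meta.weight maps from writer meta.weight
  meta.version has no writer counterpart
  => forward verdict for Device: COMPATIBLE, no violations
diffs on Device not affecting the asked answer:
  renamed field owner to email in record Audit -> inert for the asked Device verdict: nothing fires
  removed field version from record Audit (its key 8 joins the reserved list) -> affects backward compatibility only, which is not asked


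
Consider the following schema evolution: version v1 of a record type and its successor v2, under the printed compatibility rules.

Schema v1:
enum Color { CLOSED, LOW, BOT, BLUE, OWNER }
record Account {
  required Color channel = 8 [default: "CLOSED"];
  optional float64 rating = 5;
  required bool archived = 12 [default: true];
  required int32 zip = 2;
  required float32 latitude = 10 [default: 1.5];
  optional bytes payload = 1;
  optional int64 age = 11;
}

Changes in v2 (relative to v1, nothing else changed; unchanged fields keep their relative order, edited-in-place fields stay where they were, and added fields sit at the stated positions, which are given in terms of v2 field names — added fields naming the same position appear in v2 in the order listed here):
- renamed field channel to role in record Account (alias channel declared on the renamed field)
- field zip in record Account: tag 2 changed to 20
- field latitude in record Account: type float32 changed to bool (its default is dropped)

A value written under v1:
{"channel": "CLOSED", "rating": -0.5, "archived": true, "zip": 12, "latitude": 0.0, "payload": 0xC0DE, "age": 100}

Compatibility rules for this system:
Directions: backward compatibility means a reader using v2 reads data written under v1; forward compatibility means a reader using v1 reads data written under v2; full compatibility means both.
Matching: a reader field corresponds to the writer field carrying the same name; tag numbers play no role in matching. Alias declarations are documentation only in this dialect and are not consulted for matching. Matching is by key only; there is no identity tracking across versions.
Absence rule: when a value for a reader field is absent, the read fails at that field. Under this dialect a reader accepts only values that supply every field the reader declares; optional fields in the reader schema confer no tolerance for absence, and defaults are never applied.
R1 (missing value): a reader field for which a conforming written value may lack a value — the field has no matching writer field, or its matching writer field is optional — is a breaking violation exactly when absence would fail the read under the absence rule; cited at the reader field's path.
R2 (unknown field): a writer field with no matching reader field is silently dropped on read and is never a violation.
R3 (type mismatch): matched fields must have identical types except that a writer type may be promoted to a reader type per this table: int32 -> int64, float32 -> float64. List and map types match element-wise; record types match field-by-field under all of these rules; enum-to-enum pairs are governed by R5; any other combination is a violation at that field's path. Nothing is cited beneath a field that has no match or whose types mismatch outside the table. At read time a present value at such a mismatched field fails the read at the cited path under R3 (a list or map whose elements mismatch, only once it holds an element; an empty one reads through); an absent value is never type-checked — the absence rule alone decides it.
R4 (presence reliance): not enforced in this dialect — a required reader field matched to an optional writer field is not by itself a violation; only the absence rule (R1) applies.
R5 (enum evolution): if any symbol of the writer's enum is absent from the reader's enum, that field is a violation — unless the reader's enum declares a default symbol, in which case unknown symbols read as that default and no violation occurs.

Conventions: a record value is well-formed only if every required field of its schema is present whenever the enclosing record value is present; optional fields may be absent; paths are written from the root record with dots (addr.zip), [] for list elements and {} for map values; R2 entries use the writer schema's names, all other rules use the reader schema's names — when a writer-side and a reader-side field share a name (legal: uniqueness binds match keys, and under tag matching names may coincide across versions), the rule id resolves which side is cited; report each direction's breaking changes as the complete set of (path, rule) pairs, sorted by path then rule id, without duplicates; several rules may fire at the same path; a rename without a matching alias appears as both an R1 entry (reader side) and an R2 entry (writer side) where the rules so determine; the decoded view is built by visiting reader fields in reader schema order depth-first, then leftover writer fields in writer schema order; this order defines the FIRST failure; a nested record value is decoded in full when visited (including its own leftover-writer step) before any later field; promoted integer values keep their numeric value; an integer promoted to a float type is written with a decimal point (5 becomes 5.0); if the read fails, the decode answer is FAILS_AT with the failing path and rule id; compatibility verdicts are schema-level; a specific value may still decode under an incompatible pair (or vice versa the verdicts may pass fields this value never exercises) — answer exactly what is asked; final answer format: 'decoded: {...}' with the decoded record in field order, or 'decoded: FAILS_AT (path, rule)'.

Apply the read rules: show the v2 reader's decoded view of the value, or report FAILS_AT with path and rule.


arrows below run writer -> reader for Account
decode walk for Account under reader schema v2:
  read fails at role under R1 (no fill)
  => FAILS_AT (role, R1)
the rest of the Account diff is inert for this question:
  field zip in record Account: tag 2 changed to 20 -> fires no rule on Account under this dialect and leaves the result unchanged
  field latitude in record Account: type float32 changed to bool (its default is dropped) -> matters for Account compatibility verdicts, not for this value's decode

decoded: FAILS_AT (role, R1)


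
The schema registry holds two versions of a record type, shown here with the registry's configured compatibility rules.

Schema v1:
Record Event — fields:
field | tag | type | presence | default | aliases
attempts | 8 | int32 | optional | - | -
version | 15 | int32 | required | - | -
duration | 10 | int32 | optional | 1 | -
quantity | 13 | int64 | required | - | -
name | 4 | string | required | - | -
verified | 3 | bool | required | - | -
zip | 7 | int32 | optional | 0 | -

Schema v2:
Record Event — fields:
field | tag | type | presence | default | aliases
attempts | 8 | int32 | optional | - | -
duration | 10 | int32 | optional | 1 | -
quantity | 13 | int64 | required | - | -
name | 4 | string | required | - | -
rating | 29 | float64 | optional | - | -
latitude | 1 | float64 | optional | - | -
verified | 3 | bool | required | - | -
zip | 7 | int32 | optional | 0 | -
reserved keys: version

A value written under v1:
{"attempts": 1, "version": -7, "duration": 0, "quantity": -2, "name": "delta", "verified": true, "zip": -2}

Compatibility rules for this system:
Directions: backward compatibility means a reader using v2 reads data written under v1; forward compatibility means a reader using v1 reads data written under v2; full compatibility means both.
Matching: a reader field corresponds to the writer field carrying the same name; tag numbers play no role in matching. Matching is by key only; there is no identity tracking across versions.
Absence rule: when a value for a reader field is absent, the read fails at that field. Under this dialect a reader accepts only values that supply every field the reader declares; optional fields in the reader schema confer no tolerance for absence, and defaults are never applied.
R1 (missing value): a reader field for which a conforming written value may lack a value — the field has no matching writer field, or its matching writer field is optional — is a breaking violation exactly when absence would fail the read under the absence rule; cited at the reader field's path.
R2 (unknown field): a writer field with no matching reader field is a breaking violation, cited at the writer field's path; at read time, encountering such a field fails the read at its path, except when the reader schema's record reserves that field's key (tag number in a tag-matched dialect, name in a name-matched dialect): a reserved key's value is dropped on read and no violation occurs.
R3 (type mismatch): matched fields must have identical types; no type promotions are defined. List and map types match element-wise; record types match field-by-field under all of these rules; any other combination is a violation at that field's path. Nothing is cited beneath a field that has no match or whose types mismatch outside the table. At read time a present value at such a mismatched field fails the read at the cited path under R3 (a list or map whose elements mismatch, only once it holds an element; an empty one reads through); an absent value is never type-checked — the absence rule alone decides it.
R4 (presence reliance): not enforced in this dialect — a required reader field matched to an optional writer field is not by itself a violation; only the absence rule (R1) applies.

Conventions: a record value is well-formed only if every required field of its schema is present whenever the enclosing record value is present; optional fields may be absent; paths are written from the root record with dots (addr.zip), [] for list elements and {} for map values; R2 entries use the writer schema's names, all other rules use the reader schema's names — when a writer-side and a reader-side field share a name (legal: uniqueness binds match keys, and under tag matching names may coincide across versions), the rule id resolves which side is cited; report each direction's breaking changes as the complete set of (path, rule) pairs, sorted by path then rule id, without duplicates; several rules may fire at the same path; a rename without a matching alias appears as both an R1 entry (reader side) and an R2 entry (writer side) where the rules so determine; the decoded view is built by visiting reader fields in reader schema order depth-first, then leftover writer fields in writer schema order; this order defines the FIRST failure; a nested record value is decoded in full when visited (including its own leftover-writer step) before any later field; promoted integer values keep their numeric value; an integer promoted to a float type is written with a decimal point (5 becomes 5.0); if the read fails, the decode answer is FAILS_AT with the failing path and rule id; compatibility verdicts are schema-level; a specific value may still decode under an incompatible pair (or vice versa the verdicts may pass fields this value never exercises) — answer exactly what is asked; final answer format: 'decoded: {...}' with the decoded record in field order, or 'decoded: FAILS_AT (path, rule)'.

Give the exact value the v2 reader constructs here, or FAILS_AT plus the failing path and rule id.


decoded: FAILS_AT (rating, R1)

arrows below run writer -> reader for Event
decoding the Event value with the v2 reader:
  attempts := 1
  duration := 0
  quantity := -2
  name := "delta"
  read fails at rating under R1 (no fill)
  => FAILS_AT (rating, R1)
checking off the Event differences that do not matter here:
  added field latitude to record Event: optional float64, tag 1 (in v2 it sits immediately before verified) -> shifts the Event verdicts, not this decode
  removed field version from record Event (its key "version" joins the reserved list) -> shifts the Event verdicts, not this decode


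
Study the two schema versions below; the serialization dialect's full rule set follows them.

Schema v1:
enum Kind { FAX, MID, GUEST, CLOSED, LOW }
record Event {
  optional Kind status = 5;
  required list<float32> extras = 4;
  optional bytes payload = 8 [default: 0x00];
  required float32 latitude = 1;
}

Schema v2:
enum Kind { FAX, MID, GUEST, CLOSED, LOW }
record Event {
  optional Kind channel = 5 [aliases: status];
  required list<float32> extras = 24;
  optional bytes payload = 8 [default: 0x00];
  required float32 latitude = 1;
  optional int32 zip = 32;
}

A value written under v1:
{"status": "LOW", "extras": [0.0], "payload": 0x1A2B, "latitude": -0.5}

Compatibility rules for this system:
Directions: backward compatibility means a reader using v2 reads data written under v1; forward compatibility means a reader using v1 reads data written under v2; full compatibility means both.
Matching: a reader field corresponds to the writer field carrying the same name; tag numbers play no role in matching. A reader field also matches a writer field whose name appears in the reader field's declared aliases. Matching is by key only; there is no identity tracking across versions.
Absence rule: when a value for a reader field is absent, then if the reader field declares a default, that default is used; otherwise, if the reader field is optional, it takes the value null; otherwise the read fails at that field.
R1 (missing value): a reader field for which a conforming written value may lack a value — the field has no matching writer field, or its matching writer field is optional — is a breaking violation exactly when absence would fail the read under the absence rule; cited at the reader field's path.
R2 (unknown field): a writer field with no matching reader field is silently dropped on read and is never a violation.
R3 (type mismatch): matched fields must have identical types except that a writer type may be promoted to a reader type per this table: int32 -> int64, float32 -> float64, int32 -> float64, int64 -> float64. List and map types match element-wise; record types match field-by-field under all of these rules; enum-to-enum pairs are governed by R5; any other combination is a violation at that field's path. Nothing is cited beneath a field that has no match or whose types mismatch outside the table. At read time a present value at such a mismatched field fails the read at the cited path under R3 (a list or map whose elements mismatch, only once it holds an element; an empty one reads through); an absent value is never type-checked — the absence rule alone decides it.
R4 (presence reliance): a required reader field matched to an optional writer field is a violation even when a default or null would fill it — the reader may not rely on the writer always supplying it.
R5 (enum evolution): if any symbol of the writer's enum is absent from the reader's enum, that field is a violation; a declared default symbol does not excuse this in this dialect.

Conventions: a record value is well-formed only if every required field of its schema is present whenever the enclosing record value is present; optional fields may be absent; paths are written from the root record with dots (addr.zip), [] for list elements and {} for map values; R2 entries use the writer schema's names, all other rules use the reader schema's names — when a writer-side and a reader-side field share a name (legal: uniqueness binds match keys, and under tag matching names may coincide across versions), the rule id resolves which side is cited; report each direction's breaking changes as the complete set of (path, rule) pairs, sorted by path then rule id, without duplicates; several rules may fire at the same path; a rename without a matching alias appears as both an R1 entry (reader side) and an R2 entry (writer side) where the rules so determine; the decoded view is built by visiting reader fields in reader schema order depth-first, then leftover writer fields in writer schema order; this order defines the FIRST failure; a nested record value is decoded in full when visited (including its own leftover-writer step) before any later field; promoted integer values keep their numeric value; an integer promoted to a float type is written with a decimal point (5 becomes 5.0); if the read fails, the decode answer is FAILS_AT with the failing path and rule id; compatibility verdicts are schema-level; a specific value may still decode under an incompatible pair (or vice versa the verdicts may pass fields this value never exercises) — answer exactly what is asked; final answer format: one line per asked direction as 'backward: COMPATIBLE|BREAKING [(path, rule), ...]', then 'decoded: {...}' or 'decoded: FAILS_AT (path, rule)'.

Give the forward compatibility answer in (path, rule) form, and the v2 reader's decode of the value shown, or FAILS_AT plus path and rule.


the writer's type comes first in each Event pair
forward on Event — v1 reading data written by v2:
  status: no writer match
  extras: paired with writer extras (list<float32> -> list<float32>; writer required)
  payload: paired with writer payload (bytes -> bytes; writer optional)
  latitude: paired with writer latitude (float32 -> float32; writer required)
  leftover writer field: channel
  leftover writer field: zip
  nothing fires on Event: forward is COMPATIBLE
decoding the Event value with the v2 reader:
  channel := "LOW" (from writer status)
  extras := [0.0]
  payload := 0x1A2B
  latitude := -0.5
  zip := null (absent, optional -> null)
  => decoded: {"channel": "LOW", "extras": [0.0], "payload": 0x1A2B, "latitude": -0.5, "zip": null}
checking off the Event differences that do not matter here:
  field extras in record Event: tag 4 changed to 24 -> no rule fires on it in Event's dialect; the asked verdict holds

forward: COMPATIBLE []; decoded: {"channel": "LOW", "extras": [0.0], "payload": 0x1A2B, "latitude": -0.5, "zip": null}


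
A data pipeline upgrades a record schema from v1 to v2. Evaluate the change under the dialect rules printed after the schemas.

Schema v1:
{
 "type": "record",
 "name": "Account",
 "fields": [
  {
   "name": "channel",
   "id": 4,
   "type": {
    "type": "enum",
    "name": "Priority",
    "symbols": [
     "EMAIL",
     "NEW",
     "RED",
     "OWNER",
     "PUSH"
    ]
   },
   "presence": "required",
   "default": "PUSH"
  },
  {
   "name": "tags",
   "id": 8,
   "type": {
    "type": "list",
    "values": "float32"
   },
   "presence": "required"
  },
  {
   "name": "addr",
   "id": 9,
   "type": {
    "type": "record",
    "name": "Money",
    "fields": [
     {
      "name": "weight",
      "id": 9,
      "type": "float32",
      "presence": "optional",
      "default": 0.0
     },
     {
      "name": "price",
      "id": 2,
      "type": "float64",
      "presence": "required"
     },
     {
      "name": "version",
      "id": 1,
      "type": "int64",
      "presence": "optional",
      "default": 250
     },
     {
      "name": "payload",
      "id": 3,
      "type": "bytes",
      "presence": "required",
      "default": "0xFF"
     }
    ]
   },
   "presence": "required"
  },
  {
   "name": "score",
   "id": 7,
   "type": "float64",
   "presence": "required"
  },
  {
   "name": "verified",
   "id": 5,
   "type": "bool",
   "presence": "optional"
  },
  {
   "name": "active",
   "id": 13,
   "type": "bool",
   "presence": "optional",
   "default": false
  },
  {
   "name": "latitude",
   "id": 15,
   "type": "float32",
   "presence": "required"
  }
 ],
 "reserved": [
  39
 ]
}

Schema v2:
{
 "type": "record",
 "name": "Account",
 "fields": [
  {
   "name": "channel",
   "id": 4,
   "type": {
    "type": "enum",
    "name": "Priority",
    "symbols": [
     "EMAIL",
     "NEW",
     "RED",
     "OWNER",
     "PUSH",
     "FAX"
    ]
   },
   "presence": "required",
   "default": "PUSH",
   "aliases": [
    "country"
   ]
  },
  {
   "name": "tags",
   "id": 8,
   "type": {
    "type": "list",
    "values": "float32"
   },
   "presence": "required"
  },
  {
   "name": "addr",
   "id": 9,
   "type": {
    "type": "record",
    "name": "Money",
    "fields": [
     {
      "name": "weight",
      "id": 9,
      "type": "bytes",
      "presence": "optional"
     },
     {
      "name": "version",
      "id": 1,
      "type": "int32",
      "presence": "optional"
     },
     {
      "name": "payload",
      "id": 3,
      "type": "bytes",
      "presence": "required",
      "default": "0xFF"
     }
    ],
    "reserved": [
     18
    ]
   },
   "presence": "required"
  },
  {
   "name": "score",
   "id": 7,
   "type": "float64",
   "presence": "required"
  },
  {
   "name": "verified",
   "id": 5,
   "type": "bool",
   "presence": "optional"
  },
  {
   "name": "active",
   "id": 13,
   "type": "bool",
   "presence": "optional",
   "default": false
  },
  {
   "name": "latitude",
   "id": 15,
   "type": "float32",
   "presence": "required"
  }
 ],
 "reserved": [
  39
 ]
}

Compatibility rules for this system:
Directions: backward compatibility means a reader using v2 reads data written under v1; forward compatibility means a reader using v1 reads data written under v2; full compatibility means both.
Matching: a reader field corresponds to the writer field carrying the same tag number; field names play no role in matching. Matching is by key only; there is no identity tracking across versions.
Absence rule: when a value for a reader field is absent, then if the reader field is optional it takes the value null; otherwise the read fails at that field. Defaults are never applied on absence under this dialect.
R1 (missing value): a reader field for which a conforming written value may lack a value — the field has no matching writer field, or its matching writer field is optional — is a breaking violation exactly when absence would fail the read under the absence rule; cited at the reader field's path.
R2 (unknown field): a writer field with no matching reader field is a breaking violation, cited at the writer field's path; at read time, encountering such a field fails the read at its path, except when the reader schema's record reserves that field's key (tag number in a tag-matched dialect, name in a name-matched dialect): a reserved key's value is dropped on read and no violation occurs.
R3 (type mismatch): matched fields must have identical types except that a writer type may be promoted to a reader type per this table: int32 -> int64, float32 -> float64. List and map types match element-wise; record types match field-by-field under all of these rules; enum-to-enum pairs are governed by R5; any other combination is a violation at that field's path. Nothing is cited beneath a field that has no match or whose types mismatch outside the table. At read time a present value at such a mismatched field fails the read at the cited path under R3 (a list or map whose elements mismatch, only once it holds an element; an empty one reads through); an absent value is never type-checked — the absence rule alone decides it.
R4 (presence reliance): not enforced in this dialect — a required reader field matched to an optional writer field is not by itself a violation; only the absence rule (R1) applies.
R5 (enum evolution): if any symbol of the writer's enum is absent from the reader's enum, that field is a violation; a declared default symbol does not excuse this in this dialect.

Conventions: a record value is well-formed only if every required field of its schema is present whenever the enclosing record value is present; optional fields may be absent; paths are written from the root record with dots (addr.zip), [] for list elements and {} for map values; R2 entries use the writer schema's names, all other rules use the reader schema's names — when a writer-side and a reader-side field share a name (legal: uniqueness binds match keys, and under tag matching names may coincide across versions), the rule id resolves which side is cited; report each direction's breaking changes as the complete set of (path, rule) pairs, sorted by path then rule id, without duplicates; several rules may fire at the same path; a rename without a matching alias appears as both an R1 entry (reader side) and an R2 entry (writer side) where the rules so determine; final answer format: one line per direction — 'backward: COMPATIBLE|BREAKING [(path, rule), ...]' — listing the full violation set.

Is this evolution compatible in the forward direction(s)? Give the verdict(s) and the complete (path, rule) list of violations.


each type pair in Account: writer, then reader
forward analysis of Account with v1 as reader and v2 as writer:
  channel: Priority -> Priority, writer required; from channel
  tags: list<float32> -> list<float32>, writer required; from tags
  addr: Money -> Money, writer required; from addr
  score: float64 -> float64, writer required; from score
  verified: bool -> bool, writer optional; from verified
  active: bool -> bool, writer optional; from active
  latitude: float32 -> float32, writer required; from latitude
  addr.weight: bytes -> float32, writer optional; from addr.weight
  addr.price: no writer match
  addr.version: int32 -> int64, writer optional; from addr.version
  addr.payload: bytes -> bytes, writer required; from addr.payload
  rule R1 violated at addr.price
  rule R3 violated at addr.weight
  rule R5 violated at channel
  => 3 violation(s): forward is BREAKING for Account
remaining Account differences; none change what is asked:
  field version in record Money: type int64 changed to int32 (its default is dropped) -> affects backward compatibility only, which is not asked

forward: BREAKING [(addr.price, R1), (addr.weight, R3), (channel, R5)]
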